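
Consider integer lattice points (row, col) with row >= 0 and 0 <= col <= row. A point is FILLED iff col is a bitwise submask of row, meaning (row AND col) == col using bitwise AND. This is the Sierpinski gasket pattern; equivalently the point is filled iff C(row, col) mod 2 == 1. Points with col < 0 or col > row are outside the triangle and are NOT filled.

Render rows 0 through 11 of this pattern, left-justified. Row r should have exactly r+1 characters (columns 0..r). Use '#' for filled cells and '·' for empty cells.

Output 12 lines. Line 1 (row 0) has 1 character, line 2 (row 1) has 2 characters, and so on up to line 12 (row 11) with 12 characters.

Answer: #
##
#·#
####
#···#
##··##
#·#·#·#
########
#·······#
##······##
#·#·····#·#
####····####

Derivation:
r0=0: #
r1=1: ##
r2=10: #·#
r3=11: ####
r4=100: #···#
r5=101: ##··##
r6=110: #·#·#·#
r7=111: ########
r8=1000: #·······#
r9=1001: ##······##
r10=1010: #·#·····#·#
r11=1011: ####····####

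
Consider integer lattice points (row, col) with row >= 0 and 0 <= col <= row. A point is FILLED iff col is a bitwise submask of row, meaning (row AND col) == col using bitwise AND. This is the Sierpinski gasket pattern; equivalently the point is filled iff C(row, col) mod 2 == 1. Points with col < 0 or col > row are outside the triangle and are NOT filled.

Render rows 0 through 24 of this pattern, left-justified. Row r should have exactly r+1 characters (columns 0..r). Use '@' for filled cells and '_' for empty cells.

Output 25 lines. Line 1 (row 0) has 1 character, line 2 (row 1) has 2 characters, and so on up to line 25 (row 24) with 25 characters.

r0=0: @
r1=1: @@
r2=10: @_@
r3=11: @@@@
r4=100: @___@
r5=101: @@__@@
r6=110: @_@_@_@
r7=111: @@@@@@@@
r8=1000: @_______@
r9=1001: @@______@@
r10=1010: @_@_____@_@
r11=1011: @@@@____@@@@
r12=1100: @___@___@___@
r13=1101: @@__@@__@@__@@
r14=1110: @_@_@_@_@_@_@_@
r15=1111: @@@@@@@@@@@@@@@@
r16=10000: @_______________@
r17=10001: @@______________@@
r18=10010: @_@_____________@_@
r19=10011: @@@@____________@@@@
r20=10100: @___@___________@___@
r21=10101: @@__@@__________@@__@@
r22=10110: @_@_@_@_________@_@_@_@
r23=10111: @@@@@@@@________@@@@@@@@
r24=11000: @_______@_______@_______@

Answer: @
@@
@_@
@@@@
@___@
@@__@@
@_@_@_@
@@@@@@@@
@_______@
@@______@@
@_@_____@_@
@@@@____@@@@
@___@___@___@
@@__@@__@@__@@
@_@_@_@_@_@_@_@
@@@@@@@@@@@@@@@@
@_______________@
@@______________@@
@_@_____________@_@
@@@@____________@@@@
@___@___________@___@
@@__@@__________@@__@@
@_@_@_@_________@_@_@_@
@@@@@@@@________@@@@@@@@
@_______@_______@_______@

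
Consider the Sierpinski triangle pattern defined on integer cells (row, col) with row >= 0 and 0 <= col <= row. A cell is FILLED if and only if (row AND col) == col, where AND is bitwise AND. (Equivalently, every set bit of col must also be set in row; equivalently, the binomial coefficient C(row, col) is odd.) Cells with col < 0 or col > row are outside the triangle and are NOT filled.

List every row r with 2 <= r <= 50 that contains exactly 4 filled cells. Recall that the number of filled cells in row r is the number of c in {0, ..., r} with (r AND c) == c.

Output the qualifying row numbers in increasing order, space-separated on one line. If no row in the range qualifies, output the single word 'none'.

Answer: 3 5 6 9 10 12 17 18 20 24 33 34 36 40 48

Derivation:
Row r has 2^popcount(r) filled cells, so we need popcount(r) = log2(4) = 2.
Scan r = 2..50 and keep those with exactly 2 one-bits:
r=2=10 popcount=1 -> skip
r=3=11 popcount=2 -> KEEP
r=4=100 popcount=1 -> skip
r=5=101 popcount=2 -> KEEP
r=6=110 popcount=2 -> KEEP
r=7=111 popcount=3 -> skip
r=8=1000 popcount=1 -> skip
r=9=1001 popcount=2 -> KEEP
r=10=1010 popcount=2 -> KEEP
r=11=1011 popcount=3 -> skip
r=12=1100 popcount=2 -> KEEP
r=13=1101 popcount=3 -> skip
r=14=1110 popcount=3 -> skip
r=15=1111 popcount=4 -> skip
r=16=10000 popcount=1 -> skip
r=17=10001 popcount=2 -> KEEP
r=18=10010 popcount=2 -> KEEP
r=19=10011 popcount=3 -> skip
r=20=10100 popcount=2 -> KEEP
r=21=10101 popcount=3 -> skip
r=22=10110 popcount=3 -> skip
r=23=10111 popcount=4 -> skip
r=24=11000 popcount=2 -> KEEP
r=25=11001 popcount=3 -> skip
r=26=11010 popcount=3 -> skip
r=27=11011 popcount=4 -> skip
r=28=11100 popcount=3 -> skip
r=29=11101 popcount=4 -> skip
r=30=11110 popcount=4 -> skip
r=31=11111 popcount=5 -> skip
r=32=100000 popcount=1 -> skip
r=33=100001 popcount=2 -> KEEP
r=34=100010 popcount=2 -> KEEP
r=35=100011 popcount=3 -> skip
r=36=100100 popcount=2 -> KEEP
r=37=100101 popcount=3 -> skip
r=38=100110 popcount=3 -> skip
r=39=100111 popcount=4 -> skip
r=40=101000 popcount=2 -> KEEP
r=41=101001 popcount=3 -> skip
r=42=101010 popcount=3 -> skip
r=43=101011 popcount=4 -> skip
r=44=101100 popcount=3 -> skip
r=45=101101 popcount=4 -> skip
r=46=101110 popcount=4 -> skip
r=47=101111 popcount=5 -> skip
r=48=110000 popcount=2 -> KEEP
r=49=110001 popcount=3 -> skip
r=50=110010 popcount=3 -> skip
Kept rows: 3 5 6 9 10 12 17 18 20 24 33 34 36 40 48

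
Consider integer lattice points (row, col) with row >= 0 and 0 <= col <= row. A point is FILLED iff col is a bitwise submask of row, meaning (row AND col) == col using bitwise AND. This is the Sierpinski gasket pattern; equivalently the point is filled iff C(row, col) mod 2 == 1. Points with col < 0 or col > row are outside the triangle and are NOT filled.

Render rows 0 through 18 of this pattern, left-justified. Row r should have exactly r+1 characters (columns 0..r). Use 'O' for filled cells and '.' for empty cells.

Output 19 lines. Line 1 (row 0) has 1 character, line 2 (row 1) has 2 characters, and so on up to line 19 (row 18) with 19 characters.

r0=0: O
r1=1: OO
r2=10: O.O
r3=11: OOOO
r4=100: O...O
r5=101: OO..OO
r6=110: O.O.O.O
r7=111: OOOOOOOO
r8=1000: O.......O
r9=1001: OO......OO
r10=1010: O.O.....O.O
r11=1011: OOOO....OOOO
r12=1100: O...O...O...O
r13=1101: OO..OO..OO..OO
r14=1110: O.O.O.O.O.O.O.O
r15=1111: OOOOOOOOOOOOOOOO
r16=10000: O...............O
r17=10001: OO..............OO
r18=10010: O.O.............O.O

Answer: O
OO
O.O
OOOO
O...O
OO..OO
O.O.O.O
OOOOOOOO
O.......O
OO......OO
O.O.....O.O
OOOO....OOOO
O...O...O...O
OO..OO..OO..OO
O.O.O.O.O.O.O.O
OOOOOOOOOOOOOOOO
O...............O
OO..............OO
O.O.............O.O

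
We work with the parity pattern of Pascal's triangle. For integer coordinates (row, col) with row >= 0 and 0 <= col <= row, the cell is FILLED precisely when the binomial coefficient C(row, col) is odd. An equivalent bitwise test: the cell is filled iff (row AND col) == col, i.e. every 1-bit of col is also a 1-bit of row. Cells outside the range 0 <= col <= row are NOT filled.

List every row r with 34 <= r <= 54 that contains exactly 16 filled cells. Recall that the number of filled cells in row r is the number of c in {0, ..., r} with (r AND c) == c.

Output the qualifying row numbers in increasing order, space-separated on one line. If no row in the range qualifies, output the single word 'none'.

Answer: 39 43 45 46 51 53 54

Derivation:
Row r has 2^popcount(r) filled cells, so we need popcount(r) = log2(16) = 4.
Scan r = 34..54 and keep those with exactly 4 one-bits:
r=34=100010 popcount=2 -> skip
r=35=100011 popcount=3 -> skip
r=36=100100 popcount=2 -> skip
r=37=100101 popcount=3 -> skip
r=38=100110 popcount=3 -> skip
r=39=100111 popcount=4 -> KEEP
r=40=101000 popcount=2 -> skip
r=41=101001 popcount=3 -> skip
r=42=101010 popcount=3 -> skip
r=43=101011 popcount=4 -> KEEP
r=44=101100 popcount=3 -> skip
r=45=101101 popcount=4 -> KEEP
r=46=101110 popcount=4 -> KEEP
r=47=101111 popcount=5 -> skip
r=48=110000 popcount=2 -> skip
r=49=110001 popcount=3 -> skip
r=50=110010 popcount=3 -> skip
r=51=110011 popcount=4 -> KEEP
r=52=110100 popcount=3 -> skip
r=53=110101 popcount=4 -> KEEP
r=54=110110 popcount=4 -> KEEP
Kept rows: 39 43 45 46 51 53 54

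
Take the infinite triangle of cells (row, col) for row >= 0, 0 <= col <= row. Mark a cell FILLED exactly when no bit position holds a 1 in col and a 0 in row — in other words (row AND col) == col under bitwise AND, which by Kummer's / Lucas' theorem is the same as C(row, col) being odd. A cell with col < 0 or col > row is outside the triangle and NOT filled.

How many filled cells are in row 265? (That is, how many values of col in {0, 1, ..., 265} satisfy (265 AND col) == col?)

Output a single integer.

Answer: 8

Derivation:
265 in binary = 100001001
popcount(265) = number of 1-bits in 100001001 = 3
A col c satisfies (265 AND c) == c iff every set bit of c is also set in 265; each of the 3 set bits of 265 can independently be on or off in c.
count = 2^3 = 8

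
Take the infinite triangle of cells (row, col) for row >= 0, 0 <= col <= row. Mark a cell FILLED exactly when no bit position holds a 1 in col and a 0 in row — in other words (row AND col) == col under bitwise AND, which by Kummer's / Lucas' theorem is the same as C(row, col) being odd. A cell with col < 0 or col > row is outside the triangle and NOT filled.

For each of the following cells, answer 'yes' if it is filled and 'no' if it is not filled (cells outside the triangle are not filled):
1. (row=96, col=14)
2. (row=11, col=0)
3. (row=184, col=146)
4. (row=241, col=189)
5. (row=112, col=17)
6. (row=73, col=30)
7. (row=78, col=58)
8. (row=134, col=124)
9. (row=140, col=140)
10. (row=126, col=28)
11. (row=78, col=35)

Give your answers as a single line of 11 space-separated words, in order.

Answer: no yes no no no no no no yes yes no

Derivation:
(96,14): row=0b1100000, col=0b1110, row AND col = 0b0 = 0; 0 != 14 -> empty
(11,0): row=0b1011, col=0b0, row AND col = 0b0 = 0; 0 == 0 -> filled
(184,146): row=0b10111000, col=0b10010010, row AND col = 0b10010000 = 144; 144 != 146 -> empty
(241,189): row=0b11110001, col=0b10111101, row AND col = 0b10110001 = 177; 177 != 189 -> empty
(112,17): row=0b1110000, col=0b10001, row AND col = 0b10000 = 16; 16 != 17 -> empty
(73,30): row=0b1001001, col=0b11110, row AND col = 0b1000 = 8; 8 != 30 -> empty
(78,58): row=0b1001110, col=0b111010, row AND col = 0b1010 = 10; 10 != 58 -> empty
(134,124): row=0b10000110, col=0b1111100, row AND col = 0b100 = 4; 4 != 124 -> empty
(140,140): row=0b10001100, col=0b10001100, row AND col = 0b10001100 = 140; 140 == 140 -> filled
(126,28): row=0b1111110, col=0b11100, row AND col = 0b11100 = 28; 28 == 28 -> filled
(78,35): row=0b1001110, col=0b100011, row AND col = 0b10 = 2; 2 != 35 -> empty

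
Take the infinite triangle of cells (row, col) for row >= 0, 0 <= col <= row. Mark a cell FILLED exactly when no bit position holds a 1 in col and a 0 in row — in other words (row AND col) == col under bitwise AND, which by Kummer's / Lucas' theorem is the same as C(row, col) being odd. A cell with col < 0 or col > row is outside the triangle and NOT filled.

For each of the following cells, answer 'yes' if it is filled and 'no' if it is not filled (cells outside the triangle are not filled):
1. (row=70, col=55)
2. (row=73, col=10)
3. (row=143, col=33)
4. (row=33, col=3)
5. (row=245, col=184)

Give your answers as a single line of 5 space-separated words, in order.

(70,55): row=0b1000110, col=0b110111, row AND col = 0b110 = 6; 6 != 55 -> empty
(73,10): row=0b1001001, col=0b1010, row AND col = 0b1000 = 8; 8 != 10 -> empty
(143,33): row=0b10001111, col=0b100001, row AND col = 0b1 = 1; 1 != 33 -> empty
(33,3): row=0b100001, col=0b11, row AND col = 0b1 = 1; 1 != 3 -> empty
(245,184): row=0b11110101, col=0b10111000, row AND col = 0b10110000 = 176; 176 != 184 -> empty

Answer: no no no no no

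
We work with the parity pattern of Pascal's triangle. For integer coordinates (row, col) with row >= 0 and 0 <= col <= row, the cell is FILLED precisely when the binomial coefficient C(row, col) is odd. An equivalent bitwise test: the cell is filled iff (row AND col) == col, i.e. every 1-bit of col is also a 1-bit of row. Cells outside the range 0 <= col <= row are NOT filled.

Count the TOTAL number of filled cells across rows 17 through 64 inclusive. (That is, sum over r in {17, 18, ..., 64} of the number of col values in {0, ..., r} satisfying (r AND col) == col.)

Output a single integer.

Answer: 648

Derivation:
r17=10001 pc2: +4 =4
r18=10010 pc2: +4 =8
r19=10011 pc3: +8 =16
r20=10100 pc2: +4 =20
r21=10101 pc3: +8 =28
r22=10110 pc3: +8 =36
r23=10111 pc4: +16 =52
r24=11000 pc2: +4 =56
r25=11001 pc3: +8 =64
r26=11010 pc3: +8 =72
r27=11011 pc4: +16 =88
r28=11100 pc3: +8 =96
r29=11101 pc4: +16 =112
r30=11110 pc4: +16 =128
r31=11111 pc5: +32 =160
r32=100000 pc1: +2 =162
r33=100001 pc2: +4 =166
r34=100010 pc2: +4 =170
r35=100011 pc3: +8 =178
r36=100100 pc2: +4 =182
r37=100101 pc3: +8 =190
r38=100110 pc3: +8 =198
r39=100111 pc4: +16 =214
r40=101000 pc2: +4 =218
r41=101001 pc3: +8 =226
r42=101010 pc3: +8 =234
r43=101011 pc4: +16 =250
r44=101100 pc3: +8 =258
r45=101101 pc4: +16 =274
r46=101110 pc4: +16 =290
r47=101111 pc5: +32 =322
r48=110000 pc2: +4 =326
r49=110001 pc3: +8 =334
r50=110010 pc3: +8 =342
r51=110011 pc4: +16 =358
r52=110100 pc3: +8 =366
r53=110101 pc4: +16 =382
r54=110110 pc4: +16 =398
r55=110111 pc5: +32 =430
r56=111000 pc3: +8 =438
r57=111001 pc4: +16 =454
r58=111010 pc4: +16 =470
r59=111011 pc5: +32 =502
r60=111100 pc4: +16 =518
r61=111101 pc5: +32 =550
r62=111110 pc5: +32 =582
r63=111111 pc6: +64 =646
r64=1000000 pc1: +2 =648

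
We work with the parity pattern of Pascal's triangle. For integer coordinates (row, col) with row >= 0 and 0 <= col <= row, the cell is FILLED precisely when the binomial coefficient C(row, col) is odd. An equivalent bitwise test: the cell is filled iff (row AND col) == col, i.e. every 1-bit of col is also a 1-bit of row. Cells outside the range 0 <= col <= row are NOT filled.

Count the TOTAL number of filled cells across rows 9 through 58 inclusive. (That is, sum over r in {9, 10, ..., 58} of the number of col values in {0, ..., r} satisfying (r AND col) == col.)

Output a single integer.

r9=1001 pc2: +4 =4
r10=1010 pc2: +4 =8
r11=1011 pc3: +8 =16
r12=1100 pc2: +4 =20
r13=1101 pc3: +8 =28
r14=1110 pc3: +8 =36
r15=1111 pc4: +16 =52
r16=10000 pc1: +2 =54
r17=10001 pc2: +4 =58
r18=10010 pc2: +4 =62
r19=10011 pc3: +8 =70
r20=10100 pc2: +4 =74
r21=10101 pc3: +8 =82
r22=10110 pc3: +8 =90
r23=10111 pc4: +16 =106
r24=11000 pc2: +4 =110
r25=11001 pc3: +8 =118
r26=11010 pc3: +8 =126
r27=11011 pc4: +16 =142
r28=11100 pc3: +8 =150
r29=11101 pc4: +16 =166
r30=11110 pc4: +16 =182
r31=11111 pc5: +32 =214
r32=100000 pc1: +2 =216
r33=100001 pc2: +4 =220
r34=100010 pc2: +4 =224
r35=100011 pc3: +8 =232
r36=100100 pc2: +4 =236
r37=100101 pc3: +8 =244
r38=100110 pc3: +8 =252
r39=100111 pc4: +16 =268
r40=101000 pc2: +4 =272
r41=101001 pc3: +8 =280
r42=101010 pc3: +8 =288
r43=101011 pc4: +16 =304
r44=101100 pc3: +8 =312
r45=101101 pc4: +16 =328
r46=101110 pc4: +16 =344
r47=101111 pc5: +32 =376
r48=110000 pc2: +4 =380
r49=110001 pc3: +8 =388
r50=110010 pc3: +8 =396
r51=110011 pc4: +16 =412
r52=110100 pc3: +8 =420
r53=110101 pc4: +16 =436
r54=110110 pc4: +16 =452
r55=110111 pc5: +32 =484
r56=111000 pc3: +8 =492
r57=111001 pc4: +16 =508
r58=111010 pc4: +16 =524

Answer: 524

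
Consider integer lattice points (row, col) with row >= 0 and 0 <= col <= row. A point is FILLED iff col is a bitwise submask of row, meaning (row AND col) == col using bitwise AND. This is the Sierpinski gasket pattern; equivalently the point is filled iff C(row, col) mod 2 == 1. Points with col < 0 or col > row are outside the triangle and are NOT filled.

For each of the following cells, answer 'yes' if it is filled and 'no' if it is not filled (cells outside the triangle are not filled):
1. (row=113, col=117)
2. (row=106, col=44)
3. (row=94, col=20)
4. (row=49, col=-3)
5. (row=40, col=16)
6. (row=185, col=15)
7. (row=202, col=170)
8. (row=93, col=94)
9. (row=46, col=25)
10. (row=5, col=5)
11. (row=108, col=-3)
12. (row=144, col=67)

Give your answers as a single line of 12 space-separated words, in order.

Answer: no no yes no no no no no no yes no no

Derivation:
(113,117): col outside [0, 113] -> not filled
(106,44): row=0b1101010, col=0b101100, row AND col = 0b101000 = 40; 40 != 44 -> empty
(94,20): row=0b1011110, col=0b10100, row AND col = 0b10100 = 20; 20 == 20 -> filled
(49,-3): col outside [0, 49] -> not filled
(40,16): row=0b101000, col=0b10000, row AND col = 0b0 = 0; 0 != 16 -> empty
(185,15): row=0b10111001, col=0b1111, row AND col = 0b1001 = 9; 9 != 15 -> empty
(202,170): row=0b11001010, col=0b10101010, row AND col = 0b10001010 = 138; 138 != 170 -> empty
(93,94): col outside [0, 93] -> not filled
(46,25): row=0b101110, col=0b11001, row AND col = 0b1000 = 8; 8 != 25 -> empty
(5,5): row=0b101, col=0b101, row AND col = 0b101 = 5; 5 == 5 -> filled
(108,-3): col outside [0, 108] -> not filled
(144,67): row=0b10010000, col=0b1000011, row AND col = 0b0 = 0; 0 != 67 -> empty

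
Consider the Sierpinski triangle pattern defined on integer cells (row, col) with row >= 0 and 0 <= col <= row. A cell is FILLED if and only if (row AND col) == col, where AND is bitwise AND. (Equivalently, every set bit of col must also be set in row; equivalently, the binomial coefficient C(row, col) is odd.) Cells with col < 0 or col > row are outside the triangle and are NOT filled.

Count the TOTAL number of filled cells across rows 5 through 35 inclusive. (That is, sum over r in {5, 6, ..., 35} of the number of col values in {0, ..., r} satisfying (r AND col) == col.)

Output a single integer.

r5=101 pc2: +4 =4
r6=110 pc2: +4 =8
r7=111 pc3: +8 =16
r8=1000 pc1: +2 =18
r9=1001 pc2: +4 =22
r10=1010 pc2: +4 =26
r11=1011 pc3: +8 =34
r12=1100 pc2: +4 =38
r13=1101 pc3: +8 =46
r14=1110 pc3: +8 =54
r15=1111 pc4: +16 =70
r16=10000 pc1: +2 =72
r17=10001 pc2: +4 =76
r18=10010 pc2: +4 =80
r19=10011 pc3: +8 =88
r20=10100 pc2: +4 =92
r21=10101 pc3: +8 =100
r22=10110 pc3: +8 =108
r23=10111 pc4: +16 =124
r24=11000 pc2: +4 =128
r25=11001 pc3: +8 =136
r26=11010 pc3: +8 =144
r27=11011 pc4: +16 =160
r28=11100 pc3: +8 =168
r29=11101 pc4: +16 =184
r30=11110 pc4: +16 =200
r31=11111 pc5: +32 =232
r32=100000 pc1: +2 =234
r33=100001 pc2: +4 =238
r34=100010 pc2: +4 =242
r35=100011 pc3: +8 =250

Answer: 250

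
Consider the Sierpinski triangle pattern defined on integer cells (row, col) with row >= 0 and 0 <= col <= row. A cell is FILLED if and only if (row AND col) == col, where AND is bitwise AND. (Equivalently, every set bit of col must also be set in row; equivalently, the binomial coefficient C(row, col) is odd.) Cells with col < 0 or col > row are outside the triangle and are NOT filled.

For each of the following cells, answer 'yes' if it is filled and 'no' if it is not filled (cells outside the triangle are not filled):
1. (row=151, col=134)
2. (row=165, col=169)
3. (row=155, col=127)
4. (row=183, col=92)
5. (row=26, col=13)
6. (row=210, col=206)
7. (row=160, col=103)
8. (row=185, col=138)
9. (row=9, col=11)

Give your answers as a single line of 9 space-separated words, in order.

Answer: yes no no no no no no no no

Derivation:
(151,134): row=0b10010111, col=0b10000110, row AND col = 0b10000110 = 134; 134 == 134 -> filled
(165,169): col outside [0, 165] -> not filled
(155,127): row=0b10011011, col=0b1111111, row AND col = 0b11011 = 27; 27 != 127 -> empty
(183,92): row=0b10110111, col=0b1011100, row AND col = 0b10100 = 20; 20 != 92 -> empty
(26,13): row=0b11010, col=0b1101, row AND col = 0b1000 = 8; 8 != 13 -> empty
(210,206): row=0b11010010, col=0b11001110, row AND col = 0b11000010 = 194; 194 != 206 -> empty
(160,103): row=0b10100000, col=0b1100111, row AND col = 0b100000 = 32; 32 != 103 -> empty
(185,138): row=0b10111001, col=0b10001010, row AND col = 0b10001000 = 136; 136 != 138 -> empty
(9,11): col outside [0, 9] -> not filled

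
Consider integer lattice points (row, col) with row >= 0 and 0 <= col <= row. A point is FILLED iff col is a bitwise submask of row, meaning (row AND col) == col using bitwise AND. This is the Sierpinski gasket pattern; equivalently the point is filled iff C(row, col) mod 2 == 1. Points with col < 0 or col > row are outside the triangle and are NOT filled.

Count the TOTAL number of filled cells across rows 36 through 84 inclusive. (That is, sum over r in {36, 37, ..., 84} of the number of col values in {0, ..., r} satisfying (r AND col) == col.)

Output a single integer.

Answer: 674

Derivation:
r36=100100 pc2: +4 =4
r37=100101 pc3: +8 =12
r38=100110 pc3: +8 =20
r39=100111 pc4: +16 =36
r40=101000 pc2: +4 =40
r41=101001 pc3: +8 =48
r42=101010 pc3: +8 =56
r43=101011 pc4: +16 =72
r44=101100 pc3: +8 =80
r45=101101 pc4: +16 =96
r46=101110 pc4: +16 =112
r47=101111 pc5: +32 =144
r48=110000 pc2: +4 =148
r49=110001 pc3: +8 =156
r50=110010 pc3: +8 =164
r51=110011 pc4: +16 =180
r52=110100 pc3: +8 =188
r53=110101 pc4: +16 =204
r54=110110 pc4: +16 =220
r55=110111 pc5: +32 =252
r56=111000 pc3: +8 =260
r57=111001 pc4: +16 =276
r58=111010 pc4: +16 =292
r59=111011 pc5: +32 =324
r60=111100 pc4: +16 =340
r61=111101 pc5: +32 =372
r62=111110 pc5: +32 =404
r63=111111 pc6: +64 =468
r64=1000000 pc1: +2 =470
r65=1000001 pc2: +4 =474
r66=1000010 pc2: +4 =478
r67=1000011 pc3: +8 =486
r68=1000100 pc2: +4 =490
r69=1000101 pc3: +8 =498
r70=1000110 pc3: +8 =506
r71=1000111 pc4: +16 =522
r72=1001000 pc2: +4 =526
r73=1001001 pc3: +8 =534
r74=1001010 pc3: +8 =542
r75=1001011 pc4: +16 =558
r76=1001100 pc3: +8 =566
r77=1001101 pc4: +16 =582
r78=1001110 pc4: +16 =598
r79=1001111 pc5: +32 =630
r80=1010000 pc2: +4 =634
r81=1010001 pc3: +8 =642
r82=1010010 pc3: +8 =650
r83=1010011 pc4: +16 =666
r84=1010100 pc3: +8 =674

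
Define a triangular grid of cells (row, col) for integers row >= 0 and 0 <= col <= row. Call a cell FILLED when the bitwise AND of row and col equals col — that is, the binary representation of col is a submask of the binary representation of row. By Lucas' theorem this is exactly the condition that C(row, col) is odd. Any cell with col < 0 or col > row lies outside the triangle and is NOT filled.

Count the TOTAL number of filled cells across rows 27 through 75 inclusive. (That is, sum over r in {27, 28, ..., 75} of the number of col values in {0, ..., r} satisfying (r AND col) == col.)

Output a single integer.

Answer: 664

Derivation:
r27=11011 pc4: +16 =16
r28=11100 pc3: +8 =24
r29=11101 pc4: +16 =40
r30=11110 pc4: +16 =56
r31=11111 pc5: +32 =88
r32=100000 pc1: +2 =90
r33=100001 pc2: +4 =94
r34=100010 pc2: +4 =98
r35=100011 pc3: +8 =106
r36=100100 pc2: +4 =110
r37=100101 pc3: +8 =118
r38=100110 pc3: +8 =126
r39=100111 pc4: +16 =142
r40=101000 pc2: +4 =146
r41=101001 pc3: +8 =154
r42=101010 pc3: +8 =162
r43=101011 pc4: +16 =178
r44=101100 pc3: +8 =186
r45=101101 pc4: +16 =202
r46=101110 pc4: +16 =218
r47=101111 pc5: +32 =250
r48=110000 pc2: +4 =254
r49=110001 pc3: +8 =262
r50=110010 pc3: +8 =270
r51=110011 pc4: +16 =286
r52=110100 pc3: +8 =294
r53=110101 pc4: +16 =310
r54=110110 pc4: +16 =326
r55=110111 pc5: +32 =358
r56=111000 pc3: +8 =366
r57=111001 pc4: +16 =382
r58=111010 pc4: +16 =398
r59=111011 pc5: +32 =430
r60=111100 pc4: +16 =446
r61=111101 pc5: +32 =478
r62=111110 pc5: +32 =510
r63=111111 pc6: +64 =574
r64=1000000 pc1: +2 =576
r65=1000001 pc2: +4 =580
r66=1000010 pc2: +4 =584
r67=1000011 pc3: +8 =592
r68=1000100 pc2: +4 =596
r69=1000101 pc3: +8 =604
r70=1000110 pc3: +8 =612
r71=1000111 pc4: +16 =628
r72=1001000 pc2: +4 =632
r73=1001001 pc3: +8 =640
r74=1001010 pc3: +8 =648
r75=1001011 pc4: +16 =664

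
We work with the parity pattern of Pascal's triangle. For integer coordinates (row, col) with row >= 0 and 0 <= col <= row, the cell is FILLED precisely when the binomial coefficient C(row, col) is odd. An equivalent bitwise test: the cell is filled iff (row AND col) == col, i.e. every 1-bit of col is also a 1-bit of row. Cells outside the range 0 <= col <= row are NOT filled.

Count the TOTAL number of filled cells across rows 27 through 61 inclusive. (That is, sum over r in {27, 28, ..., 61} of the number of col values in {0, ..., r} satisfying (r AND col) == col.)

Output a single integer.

r27=11011 pc4: +16 =16
r28=11100 pc3: +8 =24
r29=11101 pc4: +16 =40
r30=11110 pc4: +16 =56
r31=11111 pc5: +32 =88
r32=100000 pc1: +2 =90
r33=100001 pc2: +4 =94
r34=100010 pc2: +4 =98
r35=100011 pc3: +8 =106
r36=100100 pc2: +4 =110
r37=100101 pc3: +8 =118
r38=100110 pc3: +8 =126
r39=100111 pc4: +16 =142
r40=101000 pc2: +4 =146
r41=101001 pc3: +8 =154
r42=101010 pc3: +8 =162
r43=101011 pc4: +16 =178
r44=101100 pc3: +8 =186
r45=101101 pc4: +16 =202
r46=101110 pc4: +16 =218
r47=101111 pc5: +32 =250
r48=110000 pc2: +4 =254
r49=110001 pc3: +8 =262
r50=110010 pc3: +8 =270
r51=110011 pc4: +16 =286
r52=110100 pc3: +8 =294
r53=110101 pc4: +16 =310
r54=110110 pc4: +16 =326
r55=110111 pc5: +32 =358
r56=111000 pc3: +8 =366
r57=111001 pc4: +16 =382
r58=111010 pc4: +16 =398
r59=111011 pc5: +32 =430
r60=111100 pc4: +16 =446
r61=111101 pc5: +32 =478

Answer: 478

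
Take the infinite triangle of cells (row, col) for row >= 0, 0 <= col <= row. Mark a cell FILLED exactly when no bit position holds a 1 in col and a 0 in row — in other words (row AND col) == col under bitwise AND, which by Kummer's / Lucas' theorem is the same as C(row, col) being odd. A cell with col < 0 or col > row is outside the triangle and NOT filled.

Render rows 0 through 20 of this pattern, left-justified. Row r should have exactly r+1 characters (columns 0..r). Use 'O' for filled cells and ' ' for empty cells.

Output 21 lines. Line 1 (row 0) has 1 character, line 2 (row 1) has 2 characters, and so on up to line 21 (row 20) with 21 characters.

Answer: O
OO
O O
OOOO
O   O
OO  OO
O O O O
OOOOOOOO
O       O
OO      OO
O O     O O
OOOO    OOOO
O   O   O   O
OO  OO  OO  OO
O O O O O O O O
OOOOOOOOOOOOOOOO
O               O
OO              OO
O O             O O
OOOO            OOOO
O   O           O   O

Derivation:
r0=0: O
r1=1: OO
r2=10: O O
r3=11: OOOO
r4=100: O   O
r5=101: OO  OO
r6=110: O O O O
r7=111: OOOOOOOO
r8=1000: O       O
r9=1001: OO      OO
r10=1010: O O     O O
r11=1011: OOOO    OOOO
r12=1100: O   O   O   O
r13=1101: OO  OO  OO  OO
r14=1110: O O O O O O O O
r15=1111: OOOOOOOOOOOOOOOO
r16=10000: O               O
r17=10001: OO              OO
r18=10010: O O             O O
r19=10011: OOOO            OOOO
r20=10100: O   O           O   O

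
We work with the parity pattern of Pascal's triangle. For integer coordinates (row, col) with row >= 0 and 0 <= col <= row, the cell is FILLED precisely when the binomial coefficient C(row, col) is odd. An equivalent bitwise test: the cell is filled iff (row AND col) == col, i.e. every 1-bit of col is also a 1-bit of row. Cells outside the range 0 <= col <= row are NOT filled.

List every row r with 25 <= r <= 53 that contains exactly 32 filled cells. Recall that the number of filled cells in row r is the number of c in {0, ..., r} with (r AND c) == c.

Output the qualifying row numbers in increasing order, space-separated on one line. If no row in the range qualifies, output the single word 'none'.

Answer: 31 47

Derivation:
Row r has 2^popcount(r) filled cells, so we need popcount(r) = log2(32) = 5.
Scan r = 25..53 and keep those with exactly 5 one-bits:
r=25=11001 popcount=3 -> skip
r=26=11010 popcount=3 -> skip
r=27=11011 popcount=4 -> skip
r=28=11100 popcount=3 -> skip
r=29=11101 popcount=4 -> skip
r=30=11110 popcount=4 -> skip
r=31=11111 popcount=5 -> KEEP
r=32=100000 popcount=1 -> skip
r=33=100001 popcount=2 -> skip
r=34=100010 popcount=2 -> skip
r=35=100011 popcount=3 -> skip
r=36=100100 popcount=2 -> skip
r=37=100101 popcount=3 -> skip
r=38=100110 popcount=3 -> skip
r=39=100111 popcount=4 -> skip
r=40=101000 popcount=2 -> skip
r=41=101001 popcount=3 -> skip
r=42=101010 popcount=3 -> skip
r=43=101011 popcount=4 -> skip
r=44=101100 popcount=3 -> skip
r=45=101101 popcount=4 -> skip
r=46=101110 popcount=4 -> skip
r=47=101111 popcount=5 -> KEEP
r=48=110000 popcount=2 -> skip
r=49=110001 popcount=3 -> skip
r=50=110010 popcount=3 -> skip
r=51=110011 popcount=4 -> skip
r=52=110100 popcount=3 -> skip
r=53=110101 popcount=4 -> skip
Kept rows: 31 47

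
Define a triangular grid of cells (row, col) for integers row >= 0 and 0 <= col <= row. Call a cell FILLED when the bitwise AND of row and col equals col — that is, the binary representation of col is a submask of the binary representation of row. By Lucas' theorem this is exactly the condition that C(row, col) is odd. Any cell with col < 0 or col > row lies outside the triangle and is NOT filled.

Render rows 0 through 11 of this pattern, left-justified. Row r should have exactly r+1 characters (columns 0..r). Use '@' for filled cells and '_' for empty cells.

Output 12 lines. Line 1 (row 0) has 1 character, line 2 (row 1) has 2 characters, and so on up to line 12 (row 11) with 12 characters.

r0=0: @
r1=1: @@
r2=10: @_@
r3=11: @@@@
r4=100: @___@
r5=101: @@__@@
r6=110: @_@_@_@
r7=111: @@@@@@@@
r8=1000: @_______@
r9=1001: @@______@@
r10=1010: @_@_____@_@
r11=1011: @@@@____@@@@

Answer: @
@@
@_@
@@@@
@___@
@@__@@
@_@_@_@
@@@@@@@@
@_______@
@@______@@
@_@_____@_@
@@@@____@@@@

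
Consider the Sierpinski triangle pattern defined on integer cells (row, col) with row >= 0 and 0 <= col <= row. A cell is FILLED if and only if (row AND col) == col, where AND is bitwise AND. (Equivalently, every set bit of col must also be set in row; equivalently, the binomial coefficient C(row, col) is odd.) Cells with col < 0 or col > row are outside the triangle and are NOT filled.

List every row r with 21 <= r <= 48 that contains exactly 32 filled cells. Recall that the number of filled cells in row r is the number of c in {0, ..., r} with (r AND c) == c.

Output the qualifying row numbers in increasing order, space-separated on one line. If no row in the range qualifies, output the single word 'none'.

Row r has 2^popcount(r) filled cells, so we need popcount(r) = log2(32) = 5.
Scan r = 21..48 and keep those with exactly 5 one-bits:
r=21=10101 popcount=3 -> skip
r=22=10110 popcount=3 -> skip
r=23=10111 popcount=4 -> skip
r=24=11000 popcount=2 -> skip
r=25=11001 popcount=3 -> skip
r=26=11010 popcount=3 -> skip
r=27=11011 popcount=4 -> skip
r=28=11100 popcount=3 -> skip
r=29=11101 popcount=4 -> skip
r=30=11110 popcount=4 -> skip
r=31=11111 popcount=5 -> KEEP
r=32=100000 popcount=1 -> skip
r=33=100001 popcount=2 -> skip
r=34=100010 popcount=2 -> skip
r=35=100011 popcount=3 -> skip
r=36=100100 popcount=2 -> skip
r=37=100101 popcount=3 -> skip
r=38=100110 popcount=3 -> skip
r=39=100111 popcount=4 -> skip
r=40=101000 popcount=2 -> skip
r=41=101001 popcount=3 -> skip
r=42=101010 popcount=3 -> skip
r=43=101011 popcount=4 -> skip
r=44=101100 popcount=3 -> skip
r=45=101101 popcount=4 -> skip
r=46=101110 popcount=4 -> skip
r=47=101111 popcount=5 -> KEEP
r=48=110000 popcount=2 -> skip
Kept rows: 31 47

Answer: 31 47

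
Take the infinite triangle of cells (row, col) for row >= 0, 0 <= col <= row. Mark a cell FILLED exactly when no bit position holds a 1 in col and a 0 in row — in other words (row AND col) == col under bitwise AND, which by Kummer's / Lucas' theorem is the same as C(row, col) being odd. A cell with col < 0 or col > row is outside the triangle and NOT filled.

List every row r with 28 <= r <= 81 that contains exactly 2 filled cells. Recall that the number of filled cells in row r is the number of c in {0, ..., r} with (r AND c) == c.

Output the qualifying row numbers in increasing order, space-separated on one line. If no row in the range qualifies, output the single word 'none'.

Row r has 2^popcount(r) filled cells, so we need popcount(r) = log2(2) = 1.
Scan r = 28..81 and keep those with exactly 1 one-bits:
r=28=11100 popcount=3 -> skip
r=29=11101 popcount=4 -> skip
r=30=11110 popcount=4 -> skip
r=31=11111 popcount=5 -> skip
r=32=100000 popcount=1 -> KEEP
r=33=100001 popcount=2 -> skip
r=34=100010 popcount=2 -> skip
r=35=100011 popcount=3 -> skip
r=36=100100 popcount=2 -> skip
r=37=100101 popcount=3 -> skip
r=38=100110 popcount=3 -> skip
r=39=100111 popcount=4 -> skip
r=40=101000 popcount=2 -> skip
r=41=101001 popcount=3 -> skip
r=42=101010 popcount=3 -> skip
r=43=101011 popcount=4 -> skip
r=44=101100 popcount=3 -> skip
r=45=101101 popcount=4 -> skip
r=46=101110 popcount=4 -> skip
r=47=101111 popcount=5 -> skip
r=48=110000 popcount=2 -> skip
r=49=110001 popcount=3 -> skip
r=50=110010 popcount=3 -> skip
r=51=110011 popcount=4 -> skip
r=52=110100 popcount=3 -> skip
r=53=110101 popcount=4 -> skip
r=54=110110 popcount=4 -> skip
r=55=110111 popcount=5 -> skip
r=56=111000 popcount=3 -> skip
r=57=111001 popcount=4 -> skip
r=58=111010 popcount=4 -> skip
r=59=111011 popcount=5 -> skip
r=60=111100 popcount=4 -> skip
r=61=111101 popcount=5 -> skip
r=62=111110 popcount=5 -> skip
r=63=111111 popcount=6 -> skip
r=64=1000000 popcount=1 -> KEEP
r=65=1000001 popcount=2 -> skip
r=66=1000010 popcount=2 -> skip
r=67=1000011 popcount=3 -> skip
r=68=1000100 popcount=2 -> skip
r=69=1000101 popcount=3 -> skip
r=70=1000110 popcount=3 -> skip
r=71=1000111 popcount=4 -> skip
r=72=1001000 popcount=2 -> skip
r=73=1001001 popcount=3 -> skip
r=74=1001010 popcount=3 -> skip
r=75=1001011 popcount=4 -> skip
r=76=1001100 popcount=3 -> skip
r=77=1001101 popcount=4 -> skip
r=78=1001110 popcount=4 -> skip
r=79=1001111 popcount=5 -> skip
r=80=1010000 popcount=2 -> skip
r=81=1010001 popcount=3 -> skip
Kept rows: 32 64

Answer: 32 64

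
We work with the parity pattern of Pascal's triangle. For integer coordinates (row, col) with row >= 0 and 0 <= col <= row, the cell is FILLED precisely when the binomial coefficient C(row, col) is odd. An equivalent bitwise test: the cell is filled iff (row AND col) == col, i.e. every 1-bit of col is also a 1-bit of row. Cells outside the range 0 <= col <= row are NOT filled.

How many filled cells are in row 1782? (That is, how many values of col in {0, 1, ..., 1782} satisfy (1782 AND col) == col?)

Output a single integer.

Answer: 256

Derivation:
1782 in binary = 11011110110
popcount(1782) = number of 1-bits in 11011110110 = 8
A col c satisfies (1782 AND c) == c iff every set bit of c is also set in 1782; each of the 8 set bits of 1782 can independently be on or off in c.
count = 2^8 = 256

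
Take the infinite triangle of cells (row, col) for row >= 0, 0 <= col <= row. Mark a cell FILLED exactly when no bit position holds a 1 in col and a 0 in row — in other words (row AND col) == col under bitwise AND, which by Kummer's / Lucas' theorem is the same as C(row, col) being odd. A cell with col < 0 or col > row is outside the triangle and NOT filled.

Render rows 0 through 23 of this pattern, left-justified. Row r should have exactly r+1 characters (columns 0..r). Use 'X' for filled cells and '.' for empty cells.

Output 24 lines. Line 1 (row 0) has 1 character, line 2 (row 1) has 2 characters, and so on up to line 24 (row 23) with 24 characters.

Answer: X
XX
X.X
XXXX
X...X
XX..XX
X.X.X.X
XXXXXXXX
X.......X
XX......XX
X.X.....X.X
XXXX....XXXX
X...X...X...X
XX..XX..XX..XX
X.X.X.X.X.X.X.X
XXXXXXXXXXXXXXXX
X...............X
XX..............XX
X.X.............X.X
XXXX............XXXX
X...X...........X...X
XX..XX..........XX..XX
X.X.X.X.........X.X.X.X
XXXXXXXX........XXXXXXXX

Derivation:
r0=0: X
r1=1: XX
r2=10: X.X
r3=11: XXXX
r4=100: X...X
r5=101: XX..XX
r6=110: X.X.X.X
r7=111: XXXXXXXX
r8=1000: X.......X
r9=1001: XX......XX
r10=1010: X.X.....X.X
r11=1011: XXXX....XXXX
r12=1100: X...X...X...X
r13=1101: XX..XX..XX..XX
r14=1110: X.X.X.X.X.X.X.X
r15=1111: XXXXXXXXXXXXXXXX
r16=10000: X...............X
r17=10001: XX..............XX
r18=10010: X.X.............X.X
r19=10011: XXXX............XXXX
r20=10100: X...X...........X...X
r21=10101: XX..XX..........XX..XX
r22=10110: X.X.X.X.........X.X.X.X
r23=10111: XXXXXXXX........XXXXXXXX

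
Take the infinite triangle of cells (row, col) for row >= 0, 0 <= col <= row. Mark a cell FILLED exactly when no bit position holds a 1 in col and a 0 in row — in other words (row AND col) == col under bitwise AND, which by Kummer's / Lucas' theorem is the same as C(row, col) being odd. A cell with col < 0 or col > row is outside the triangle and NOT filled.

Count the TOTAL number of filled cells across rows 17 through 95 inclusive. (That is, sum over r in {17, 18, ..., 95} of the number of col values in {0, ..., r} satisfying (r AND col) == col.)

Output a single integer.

r17=10001 pc2: +4 =4
r18=10010 pc2: +4 =8
r19=10011 pc3: +8 =16
r20=10100 pc2: +4 =20
r21=10101 pc3: +8 =28
r22=10110 pc3: +8 =36
r23=10111 pc4: +16 =52
r24=11000 pc2: +4 =56
r25=11001 pc3: +8 =64
r26=11010 pc3: +8 =72
r27=11011 pc4: +16 =88
r28=11100 pc3: +8 =96
r29=11101 pc4: +16 =112
r30=11110 pc4: +16 =128
r31=11111 pc5: +32 =160
r32=100000 pc1: +2 =162
r33=100001 pc2: +4 =166
r34=100010 pc2: +4 =170
r35=100011 pc3: +8 =178
r36=100100 pc2: +4 =182
r37=100101 pc3: +8 =190
r38=100110 pc3: +8 =198
r39=100111 pc4: +16 =214
r40=101000 pc2: +4 =218
r41=101001 pc3: +8 =226
r42=101010 pc3: +8 =234
r43=101011 pc4: +16 =250
r44=101100 pc3: +8 =258
r45=101101 pc4: +16 =274
r46=101110 pc4: +16 =290
r47=101111 pc5: +32 =322
r48=110000 pc2: +4 =326
r49=110001 pc3: +8 =334
r50=110010 pc3: +8 =342
r51=110011 pc4: +16 =358
r52=110100 pc3: +8 =366
r53=110101 pc4: +16 =382
r54=110110 pc4: +16 =398
r55=110111 pc5: +32 =430
r56=111000 pc3: +8 =438
r57=111001 pc4: +16 =454
r58=111010 pc4: +16 =470
r59=111011 pc5: +32 =502
r60=111100 pc4: +16 =518
r61=111101 pc5: +32 =550
r62=111110 pc5: +32 =582
r63=111111 pc6: +64 =646
r64=1000000 pc1: +2 =648
r65=1000001 pc2: +4 =652
r66=1000010 pc2: +4 =656
r67=1000011 pc3: +8 =664
r68=1000100 pc2: +4 =668
r69=1000101 pc3: +8 =676
r70=1000110 pc3: +8 =684
r71=1000111 pc4: +16 =700
r72=1001000 pc2: +4 =704
r73=1001001 pc3: +8 =712
r74=1001010 pc3: +8 =720
r75=1001011 pc4: +16 =736
r76=1001100 pc3: +8 =744
r77=1001101 pc4: +16 =760
r78=1001110 pc4: +16 =776
r79=1001111 pc5: +32 =808
r80=1010000 pc2: +4 =812
r81=1010001 pc3: +8 =820
r82=1010010 pc3: +8 =828
r83=1010011 pc4: +16 =844
r84=1010100 pc3: +8 =852
r85=1010101 pc4: +16 =868
r86=1010110 pc4: +16 =884
r87=1010111 pc5: +32 =916
r88=1011000 pc3: +8 =924
r89=1011001 pc4: +16 =940
r90=1011010 pc4: +16 =956
r91=1011011 pc5: +32 =988
r92=1011100 pc4: +16 =1004
r93=1011101 pc5: +32 =1036
r94=1011110 pc5: +32 =1068
r95=1011111 pc6: +64 =1132

Answer: 1132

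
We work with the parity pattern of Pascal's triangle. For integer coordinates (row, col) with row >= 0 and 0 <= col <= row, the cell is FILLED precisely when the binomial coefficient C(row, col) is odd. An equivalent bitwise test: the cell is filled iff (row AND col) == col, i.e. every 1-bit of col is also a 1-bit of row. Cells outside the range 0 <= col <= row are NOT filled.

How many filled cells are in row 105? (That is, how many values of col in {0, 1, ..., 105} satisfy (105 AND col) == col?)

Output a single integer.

105 in binary = 1101001
popcount(105) = number of 1-bits in 1101001 = 4
A col c satisfies (105 AND c) == c iff every set bit of c is also set in 105; each of the 4 set bits of 105 can independently be on or off in c.
count = 2^4 = 16

Answer: 16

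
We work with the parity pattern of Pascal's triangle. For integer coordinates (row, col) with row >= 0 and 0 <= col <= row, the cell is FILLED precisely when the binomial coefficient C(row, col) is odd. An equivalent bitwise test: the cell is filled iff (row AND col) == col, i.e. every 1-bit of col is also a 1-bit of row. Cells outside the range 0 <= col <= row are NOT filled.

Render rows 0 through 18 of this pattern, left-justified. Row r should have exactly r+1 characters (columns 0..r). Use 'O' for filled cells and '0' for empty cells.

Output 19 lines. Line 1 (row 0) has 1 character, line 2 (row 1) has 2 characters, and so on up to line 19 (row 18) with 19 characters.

Answer: O
OO
O0O
OOOO
O000O
OO00OO
O0O0O0O
OOOOOOOO
O0000000O
OO000000OO
O0O00000O0O
OOOO0000OOOO
O000O000O000O
OO00OO00OO00OO
O0O0O0O0O0O0O0O
OOOOOOOOOOOOOOOO
O000000000000000O
OO00000000000000OO
O0O0000000000000O0O

Derivation:
r0=0: O
r1=1: OO
r2=10: O0O
r3=11: OOOO
r4=100: O000O
r5=101: OO00OO
r6=110: O0O0O0O
r7=111: OOOOOOOO
r8=1000: O0000000O
r9=1001: OO000000OO
r10=1010: O0O00000O0O
r11=1011: OOOO0000OOOO
r12=1100: O000O000O000O
r13=1101: OO00OO00OO00OO
r14=1110: O0O0O0O0O0O0O0O
r15=1111: OOOOOOOOOOOOOOOO
r16=10000: O000000000000000O
r17=10001: OO00000000000000OO
r18=10010: O0O0000000000000O0O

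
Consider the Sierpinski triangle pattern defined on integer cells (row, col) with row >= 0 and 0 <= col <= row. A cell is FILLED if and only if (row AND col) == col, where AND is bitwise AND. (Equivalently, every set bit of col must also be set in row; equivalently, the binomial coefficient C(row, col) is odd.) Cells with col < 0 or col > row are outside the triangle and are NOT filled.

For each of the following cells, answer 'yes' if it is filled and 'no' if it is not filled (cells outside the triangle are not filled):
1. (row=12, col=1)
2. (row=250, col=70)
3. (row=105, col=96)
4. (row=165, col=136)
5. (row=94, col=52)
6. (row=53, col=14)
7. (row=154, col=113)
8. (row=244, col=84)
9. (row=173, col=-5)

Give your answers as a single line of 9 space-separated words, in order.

(12,1): row=0b1100, col=0b1, row AND col = 0b0 = 0; 0 != 1 -> empty
(250,70): row=0b11111010, col=0b1000110, row AND col = 0b1000010 = 66; 66 != 70 -> empty
(105,96): row=0b1101001, col=0b1100000, row AND col = 0b1100000 = 96; 96 == 96 -> filled
(165,136): row=0b10100101, col=0b10001000, row AND col = 0b10000000 = 128; 128 != 136 -> empty
(94,52): row=0b1011110, col=0b110100, row AND col = 0b10100 = 20; 20 != 52 -> empty
(53,14): row=0b110101, col=0b1110, row AND col = 0b100 = 4; 4 != 14 -> empty
(154,113): row=0b10011010, col=0b1110001, row AND col = 0b10000 = 16; 16 != 113 -> empty
(244,84): row=0b11110100, col=0b1010100, row AND col = 0b1010100 = 84; 84 == 84 -> filled
(173,-5): col outside [0, 173] -> not filled

Answer: no no yes no no no no yes no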